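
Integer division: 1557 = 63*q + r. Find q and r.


1557 = 63 * 24 + 45
Check: 1512 + 45 = 1557

q = 24, r = 45


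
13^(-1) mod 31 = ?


Use the extended Euclidean algorithm on (31, 13); each row r = 31*s + 13*t:
r=31, s=1, t=0
r=13, s=0, t=1
q=2: r=5, s=1, t=-2   [31*(1) + 13*(-2) = 5]
q=2: r=3, s=-2, t=5   [31*(-2) + 13*(5) = 3]
q=1: r=2, s=3, t=-7   [31*(3) + 13*(-7) = 2]
q=1: r=1, s=-5, t=12   [31*(-5) + 13*(12) = 1]
q=2: r=0, s=13, t=-31   [31*(13) + 13*(-31) = 0]
GCD = 1 with t = 12, so 13*(12) ≡ 1 (mod 31)
Inverse = 12 mod 31 = 12
Check: 13 * 12 = 156 ≡ 1 (mod 31)

13^(-1) ≡ 12 (mod 31)


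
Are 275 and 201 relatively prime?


Euclidean algorithm:
275 = 1 * 201 + 74
201 = 2 * 74 + 53
74 = 1 * 53 + 21
53 = 2 * 21 + 11
21 = 1 * 11 + 10
11 = 1 * 10 + 1
10 = 10 * 1 + 0
GCD(275, 201) = 1

Yes, coprime (GCD = 1)


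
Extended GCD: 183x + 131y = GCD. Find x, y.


Tabular extended Euclidean (each row: r = 183*s + 131*t):
r=183, s=1, t=0
r=131, s=0, t=1
q=1: r=52, s=1, t=-1   [183*(1) + 131*(-1) = 52]
q=2: r=27, s=-2, t=3   [183*(-2) + 131*(3) = 27]
q=1: r=25, s=3, t=-4   [183*(3) + 131*(-4) = 25]
q=1: r=2, s=-5, t=7   [183*(-5) + 131*(7) = 2]
q=12: r=1, s=63, t=-88   [183*(63) + 131*(-88) = 1]
q=2: r=0, s=-131, t=183   [183*(-131) + 131*(183) = 0]
GCD = 1; from the row with r=1: x=63, y=-88
Check: 183*(63) + 131*(-88) = 11529 - 11528 = 1

GCD = 1, x = 63, y = -88


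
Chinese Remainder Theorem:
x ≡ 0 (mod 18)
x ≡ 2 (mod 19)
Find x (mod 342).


M = 18*19 = 342
M1 = M/18 = 19, M2 = M/19 = 18
M1^(-1) mod 18 = 1, M2^(-1) mod 19 = 18
x = 0*19*1 + 2*18*18 = 648
648 mod 342 = 306
Check: 306 mod 18 = 0 ✓, 306 mod 19 = 2 ✓

x ≡ 306 (mod 342)


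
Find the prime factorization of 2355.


2355 / 3 = 785
785 / 5 = 157
157 / 157 = 1
2355 = 3 × 5 × 157


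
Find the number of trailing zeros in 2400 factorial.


floor(2400/5) = 480
floor(2400/25) = 96
floor(2400/125) = 19
floor(2400/625) = 3
Total = 598

598 trailing zeros


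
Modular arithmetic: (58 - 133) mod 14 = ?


58 - 133 = -75
-75 mod 14 = 9


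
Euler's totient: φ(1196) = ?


1196 = 2^2 × 13 × 23
Prime factors: 2, 13, 23
φ(1196) = 1196 × (1-1/2) × (1-1/13) × (1-1/23)
= 1196 × 1/2 × 12/13 × 22/23 = 528

φ(1196) = 528


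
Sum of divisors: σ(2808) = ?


Divisors of 2808: 1, 2, 3, 4, 6, 8, 9, 12, 13, 18, 24, 26, 27, 36, 39, 52, 54, 72, 78, 104, 108, 117, 156, 216, 234, 312, 351, 468, 702, 936, 1404, 2808
Sum = 1 + 2 + 3 + 4 + 6 + 8 + 9 + 12 + 13 + 18 + 24 + 26 + 27 + 36 + 39 + 52 + 54 + 72 + 78 + 104 + 108 + 117 + 156 + 216 + 234 + 312 + 351 + 468 + 702 + 936 + 1404 + 2808 = 8400

σ(2808) = 8400


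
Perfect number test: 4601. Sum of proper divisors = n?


Proper divisors of 4601: 1, 43, 107
Sum = 1 + 43 + 107 = 151

No, 4601 is not perfect (151 ≠ 4601)


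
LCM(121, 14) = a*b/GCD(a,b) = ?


GCD(121, 14) = 1
LCM = 121*14/1 = 1694/1 = 1694

LCM = 1694


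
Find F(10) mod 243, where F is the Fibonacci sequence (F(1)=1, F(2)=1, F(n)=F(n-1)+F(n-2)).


F(k) mod 243 for k=1..10:
1, 1, 2, 3, 5, 8, 13, 21, 34, 55
F(10) mod 243 = 55


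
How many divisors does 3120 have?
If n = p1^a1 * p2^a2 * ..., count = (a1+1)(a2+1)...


3120 = 2^4 × 3^1 × 5^1 × 13^1
d(3120) = (4+1) × (1+1) × (1+1) × (1+1) = 40

40 divisors


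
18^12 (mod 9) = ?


18^1 mod 9 = 0
18^2 mod 9 = 0
18^3 mod 9 = 0
18^4 mod 9 = 0
18^5 mod 9 = 0
18^6 mod 9 = 0
18^7 mod 9 = 0
18^8 mod 9 = 0
18^9 mod 9 = 0
18^10 mod 9 = 0
18^11 mod 9 = 0
18^12 mod 9 = 0


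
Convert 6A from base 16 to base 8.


6A (base 16) = 106 (decimal)
106 (decimal) = 152 (base 8)


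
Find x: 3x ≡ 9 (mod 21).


GCD(3, 21) = 3 divides 9
Divide: 1x ≡ 3 (mod 7)
x ≡ 3 (mod 7)


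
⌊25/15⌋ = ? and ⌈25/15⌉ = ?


25/15 = 1.6667
floor = 1
ceil = 2

floor = 1, ceil = 2


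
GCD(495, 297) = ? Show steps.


495 = 1 * 297 + 198
297 = 1 * 198 + 99
198 = 2 * 99 + 0
GCD = 99


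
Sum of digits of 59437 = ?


5 + 9 + 4 + 3 + 7 = 28


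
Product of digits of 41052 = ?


4 × 1 × 0 × 5 × 2 = 0


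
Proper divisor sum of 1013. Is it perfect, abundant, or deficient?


Proper divisors: 1
Sum = 1 = 1
1 < 1013 → deficient

s(1013) = 1 (deficient)


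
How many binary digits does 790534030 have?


790534030 in base 2 = 101111000111101001011110001110
Number of digits = 30

30 digits (base 2)


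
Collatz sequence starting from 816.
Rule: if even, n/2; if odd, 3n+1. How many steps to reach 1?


816 → 408 → 204 → 102 → 51 → 154 → 77 → 232 → 116 → 58 → 29 → 88 → 44 → 22 → 11 → 34 → 17 → 52 → 26 → 13 → 40 → 20 → 10 → 5 → 16 → 8 → 4 → 2 → 1
Total steps = 28

28 steps


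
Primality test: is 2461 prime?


2461 / 23 = 107 (exact division)
2461 is NOT prime.

No, 2461 is not prime


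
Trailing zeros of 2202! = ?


floor(2202/5) = 440
floor(2202/25) = 88
floor(2202/125) = 17
floor(2202/625) = 3
Total = 548

548 trailing zeros


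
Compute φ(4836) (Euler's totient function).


4836 = 2^2 × 3 × 13 × 31
Prime factors: 2, 3, 13, 31
φ(4836) = 4836 × (1-1/2) × (1-1/3) × (1-1/13) × (1-1/31)
= 4836 × 1/2 × 2/3 × 12/13 × 30/31 = 1440

φ(4836) = 1440


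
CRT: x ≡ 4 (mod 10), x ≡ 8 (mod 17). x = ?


M = 10*17 = 170
M1 = M/10 = 17, M2 = M/17 = 10
M1^(-1) mod 10 = 3, M2^(-1) mod 17 = 12
x = 4*17*3 + 8*10*12 = 1164
1164 mod 170 = 144
Check: 144 mod 10 = 4 ✓, 144 mod 17 = 8 ✓

x ≡ 144 (mod 170)


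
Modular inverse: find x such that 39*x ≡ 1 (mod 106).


Use the extended Euclidean algorithm on (106, 39); each row r = 106*s + 39*t:
r=106, s=1, t=0
r=39, s=0, t=1
q=2: r=28, s=1, t=-2   [106*(1) + 39*(-2) = 28]
q=1: r=11, s=-1, t=3   [106*(-1) + 39*(3) = 11]
q=2: r=6, s=3, t=-8   [106*(3) + 39*(-8) = 6]
q=1: r=5, s=-4, t=11   [106*(-4) + 39*(11) = 5]
q=1: r=1, s=7, t=-19   [106*(7) + 39*(-19) = 1]
q=5: r=0, s=-39, t=106   [106*(-39) + 39*(106) = 0]
GCD = 1 with t = -19, so 39*(-19) ≡ 1 (mod 106)
Inverse = -19 mod 106 = 87
Check: 39 * 87 = 3393 ≡ 1 (mod 106)

39^(-1) ≡ 87 (mod 106)


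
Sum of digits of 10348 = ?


1 + 0 + 3 + 4 + 8 = 16


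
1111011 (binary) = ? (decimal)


1111011 (base 2) = 123 (decimal)
123 (decimal) = 123 (base 10)


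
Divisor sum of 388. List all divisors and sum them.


Divisors of 388: 1, 2, 4, 97, 194, 388
Sum = 1 + 2 + 4 + 97 + 194 + 388 = 686

σ(388) = 686


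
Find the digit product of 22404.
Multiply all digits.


2 × 2 × 4 × 0 × 4 = 0


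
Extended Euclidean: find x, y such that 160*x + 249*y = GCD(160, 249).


Tabular extended Euclidean (each row: r = 160*s + 249*t):
r=160, s=1, t=0
r=249, s=0, t=1
q=0: r=160, s=1, t=0   [160*(1) + 249*(0) = 160]
q=1: r=89, s=-1, t=1   [160*(-1) + 249*(1) = 89]
q=1: r=71, s=2, t=-1   [160*(2) + 249*(-1) = 71]
q=1: r=18, s=-3, t=2   [160*(-3) + 249*(2) = 18]
q=3: r=17, s=11, t=-7   [160*(11) + 249*(-7) = 17]
q=1: r=1, s=-14, t=9   [160*(-14) + 249*(9) = 1]
q=17: r=0, s=249, t=-160   [160*(249) + 249*(-160) = 0]
GCD = 1; from the row with r=1: x=-14, y=9
Check: 160*(-14) + 249*(9) = -2240 + 2241 = 1

GCD = 1, x = -14, y = 9


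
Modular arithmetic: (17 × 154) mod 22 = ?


17 × 154 = 2618
2618 mod 22 = 0


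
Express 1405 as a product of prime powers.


1405 / 5 = 281
281 / 281 = 1
1405 = 5 × 281


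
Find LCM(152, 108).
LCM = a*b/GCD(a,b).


GCD(152, 108) = 4
LCM = 152*108/4 = 16416/4 = 4104

LCM = 4104


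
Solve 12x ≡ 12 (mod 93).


GCD(12, 93) = 3 divides 12
Divide: 4x ≡ 4 (mod 31)
x ≡ 1 (mod 31)


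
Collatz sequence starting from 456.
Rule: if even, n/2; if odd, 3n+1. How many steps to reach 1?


456 → 228 → 114 → 57 → 172 → 86 → 43 → 130 → 65 → 196 → 98 → 49 → 148 → 74 → 37 → 112 → 56 → 28 → 14 → 7 → 22 → 11 → 34 → 17 → 52 → 26 → 13 → 40 → 20 → 10 → 5 → 16 → 8 → 4 → 2 → 1
Total steps = 35

35 steps


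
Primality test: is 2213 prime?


Check divisors up to sqrt(2213) = 47.0425
No divisors found.
2213 is prime.

Yes, 2213 is prime


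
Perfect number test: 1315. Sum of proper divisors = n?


Proper divisors of 1315: 1, 5, 263
Sum = 1 + 5 + 263 = 269

No, 1315 is not perfect (269 ≠ 1315)


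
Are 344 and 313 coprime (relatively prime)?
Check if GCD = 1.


Euclidean algorithm:
344 = 1 * 313 + 31
313 = 10 * 31 + 3
31 = 10 * 3 + 1
3 = 3 * 1 + 0
GCD(344, 313) = 1

Yes, coprime (GCD = 1)


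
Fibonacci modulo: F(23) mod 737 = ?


F(k) mod 737 for k=1..23:
1, 1, 2, 3, 5, 8, 13, 21, 34, 55, 89, 144, 233, 377, 610, 250, 123, 373, 496, 132, 628, 23, 651
F(23) mod 737 = 651


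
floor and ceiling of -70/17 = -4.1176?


-70/17 = -4.1176
floor = -5
ceil = -4

floor = -5, ceil = -4


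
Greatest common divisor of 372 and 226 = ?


372 = 1 * 226 + 146
226 = 1 * 146 + 80
146 = 1 * 80 + 66
80 = 1 * 66 + 14
66 = 4 * 14 + 10
14 = 1 * 10 + 4
10 = 2 * 4 + 2
4 = 2 * 2 + 0
GCD = 2


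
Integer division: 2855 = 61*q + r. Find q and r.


2855 = 61 * 46 + 49
Check: 2806 + 49 = 2855

q = 46, r = 49


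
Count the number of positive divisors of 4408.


4408 = 2^3 × 19^1 × 29^1
d(4408) = (3+1) × (1+1) × (1+1) = 16

16 divisors


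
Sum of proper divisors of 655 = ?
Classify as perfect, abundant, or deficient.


Proper divisors: 1, 5, 131
Sum = 1 + 5 + 131 = 137
137 < 655 → deficient

s(655) = 137 (deficient)


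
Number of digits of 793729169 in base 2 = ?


793729169 in base 2 = 101111010011110101100010010001
Number of digits = 30

30 digits (base 2)


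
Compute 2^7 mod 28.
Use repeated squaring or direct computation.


2^1 mod 28 = 2
2^2 mod 28 = 4
2^3 mod 28 = 8
2^4 mod 28 = 16
2^5 mod 28 = 4
2^6 mod 28 = 8
2^7 mod 28 = 16


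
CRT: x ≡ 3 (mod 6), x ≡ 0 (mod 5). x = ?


M = 6*5 = 30
M1 = M/6 = 5, M2 = M/5 = 6
M1^(-1) mod 6 = 5, M2^(-1) mod 5 = 1
x = 3*5*5 + 0*6*1 = 75
75 mod 30 = 15
Check: 15 mod 6 = 3 ✓, 15 mod 5 = 0 ✓

x ≡ 15 (mod 30)


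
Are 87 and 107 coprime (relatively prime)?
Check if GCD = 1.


Euclidean algorithm:
107 = 1 * 87 + 20
87 = 4 * 20 + 7
20 = 2 * 7 + 6
7 = 1 * 6 + 1
6 = 6 * 1 + 0
GCD(87, 107) = 1

Yes, coprime (GCD = 1)


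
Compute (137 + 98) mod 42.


137 + 98 = 235
235 mod 42 = 25


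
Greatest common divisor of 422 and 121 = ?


422 = 3 * 121 + 59
121 = 2 * 59 + 3
59 = 19 * 3 + 2
3 = 1 * 2 + 1
2 = 2 * 1 + 0
GCD = 1


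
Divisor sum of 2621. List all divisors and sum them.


Divisors of 2621: 1, 2621
Sum = 1 + 2621 = 2622

σ(2621) = 2622


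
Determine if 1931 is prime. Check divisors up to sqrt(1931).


Check divisors up to sqrt(1931) = 43.9431
No divisors found.
1931 is prime.

Yes, 1931 is prime


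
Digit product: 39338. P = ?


3 × 9 × 3 × 3 × 8 = 1944


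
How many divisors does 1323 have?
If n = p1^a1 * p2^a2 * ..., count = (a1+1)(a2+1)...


1323 = 3^3 × 7^2
d(1323) = (3+1) × (2+1) = 12

12 divisors


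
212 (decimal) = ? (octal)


212 (base 10) = 212 (decimal)
212 (decimal) = 324 (base 8)


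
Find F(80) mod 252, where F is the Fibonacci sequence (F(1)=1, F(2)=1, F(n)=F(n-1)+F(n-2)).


F(k) mod 252 for k=1..80:
1, 1, 2, 3, 5, 8, 13, 21, 34, 55, 89, 144, 233, 125, 106, 231, 85, 64, 149, 213, 110, 71, 181, 0, 181, 181, 110, 39, 149, 188, 85, 21, 106, 127, 233, 108, 89, 197, 34, 231, 13, 244, 5, 249, 2, 251, 1, 0, 1, 1, 2, 3, 5, 8, 13, 21, 34, 55, 89, 144, 233, 125, 106, 231, 85, 64, 149, 213, 110, 71, 181, 0, 181, 181, 110, 39, 149, 188, 85, 21
F(80) mod 252 = 21


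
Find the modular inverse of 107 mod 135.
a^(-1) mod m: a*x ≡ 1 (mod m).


Use the extended Euclidean algorithm on (135, 107); each row r = 135*s + 107*t:
r=135, s=1, t=0
r=107, s=0, t=1
q=1: r=28, s=1, t=-1   [135*(1) + 107*(-1) = 28]
q=3: r=23, s=-3, t=4   [135*(-3) + 107*(4) = 23]
q=1: r=5, s=4, t=-5   [135*(4) + 107*(-5) = 5]
q=4: r=3, s=-19, t=24   [135*(-19) + 107*(24) = 3]
q=1: r=2, s=23, t=-29   [135*(23) + 107*(-29) = 2]
q=1: r=1, s=-42, t=53   [135*(-42) + 107*(53) = 1]
q=2: r=0, s=107, t=-135   [135*(107) + 107*(-135) = 0]
GCD = 1 with t = 53, so 107*(53) ≡ 1 (mod 135)
Inverse = 53 mod 135 = 53
Check: 107 * 53 = 5671 ≡ 1 (mod 135)

107^(-1) ≡ 53 (mod 135)


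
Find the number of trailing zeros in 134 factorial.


floor(134/5) = 26
floor(134/25) = 5
floor(134/125) = 1
Total = 32

32 trailing zeros


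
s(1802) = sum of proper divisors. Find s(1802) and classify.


Proper divisors: 1, 2, 17, 34, 53, 106, 901
Sum = 1 + 2 + 17 + 34 + 53 + 106 + 901 = 1114
1114 < 1802 → deficient

s(1802) = 1114 (deficient)


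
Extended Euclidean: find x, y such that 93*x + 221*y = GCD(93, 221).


Tabular extended Euclidean (each row: r = 93*s + 221*t):
r=93, s=1, t=0
r=221, s=0, t=1
q=0: r=93, s=1, t=0   [93*(1) + 221*(0) = 93]
q=2: r=35, s=-2, t=1   [93*(-2) + 221*(1) = 35]
q=2: r=23, s=5, t=-2   [93*(5) + 221*(-2) = 23]
q=1: r=12, s=-7, t=3   [93*(-7) + 221*(3) = 12]
q=1: r=11, s=12, t=-5   [93*(12) + 221*(-5) = 11]
q=1: r=1, s=-19, t=8   [93*(-19) + 221*(8) = 1]
q=11: r=0, s=221, t=-93   [93*(221) + 221*(-93) = 0]
GCD = 1; from the row with r=1: x=-19, y=8
Check: 93*(-19) + 221*(8) = -1767 + 1768 = 1

GCD = 1, x = -19, y = 8


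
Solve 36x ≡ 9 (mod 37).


GCD(36, 37) = 1, unique solution
a^(-1) mod 37 = 36
x = 36 * 9 mod 37 = 28

x ≡ 28 (mod 37)


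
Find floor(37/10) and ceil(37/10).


37/10 = 3.7000
floor = 3
ceil = 4

floor = 3, ceil = 4


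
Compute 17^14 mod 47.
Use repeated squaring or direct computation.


17^1 mod 47 = 17
17^2 mod 47 = 7
17^3 mod 47 = 25
17^4 mod 47 = 2
17^5 mod 47 = 34
17^6 mod 47 = 14
17^7 mod 47 = 3
17^8 mod 47 = 4
17^9 mod 47 = 21
17^10 mod 47 = 28
17^11 mod 47 = 6
17^12 mod 47 = 8
17^13 mod 47 = 42
17^14 mod 47 = 9


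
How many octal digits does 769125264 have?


769125264 in base 8 = 5565765620
Number of digits = 10

10 digits (base 8)


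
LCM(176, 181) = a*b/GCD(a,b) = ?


GCD(176, 181) = 1
LCM = 176*181/1 = 31856/1 = 31856

LCM = 31856


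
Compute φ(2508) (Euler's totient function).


2508 = 2^2 × 3 × 11 × 19
Prime factors: 2, 3, 11, 19
φ(2508) = 2508 × (1-1/2) × (1-1/3) × (1-1/11) × (1-1/19)
= 2508 × 1/2 × 2/3 × 10/11 × 18/19 = 720

φ(2508) = 720


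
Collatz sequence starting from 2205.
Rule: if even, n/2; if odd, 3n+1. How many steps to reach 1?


2205 → 6616 → 3308 → 1654 → 827 → 2482 → 1241 → 3724 → 1862 → 931 → 2794 → 1397 → 4192 → 2096 → 1048 → 524 → 262 → 131 → 394 → 197 → 592 → 296 → 148 → 74 → 37 → 112 → 56 → 28 → 14 → 7 → 22 → 11 → 34 → 17 → 52 → 26 → 13 → 40 → 20 → 10 → 5 → 16 → 8 → 4 → 2 → 1
Total steps = 45

45 steps


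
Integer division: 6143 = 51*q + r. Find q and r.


6143 = 51 * 120 + 23
Check: 6120 + 23 = 6143

q = 120, r = 23


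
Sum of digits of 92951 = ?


9 + 2 + 9 + 5 + 1 = 26


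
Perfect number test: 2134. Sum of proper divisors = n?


Proper divisors of 2134: 1, 2, 11, 22, 97, 194, 1067
Sum = 1 + 2 + 11 + 22 + 97 + 194 + 1067 = 1394

No, 2134 is not perfect (1394 ≠ 2134)


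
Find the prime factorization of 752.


752 / 2 = 376
376 / 2 = 188
188 / 2 = 94
94 / 2 = 47
47 / 47 = 1
752 = 2^4 × 47


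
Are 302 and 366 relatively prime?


Euclidean algorithm:
366 = 1 * 302 + 64
302 = 4 * 64 + 46
64 = 1 * 46 + 18
46 = 2 * 18 + 10
18 = 1 * 10 + 8
10 = 1 * 8 + 2
8 = 4 * 2 + 0
GCD(302, 366) = 2

No, not coprime (GCD = 2)


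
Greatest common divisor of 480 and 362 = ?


480 = 1 * 362 + 118
362 = 3 * 118 + 8
118 = 14 * 8 + 6
8 = 1 * 6 + 2
6 = 3 * 2 + 0
GCD = 2


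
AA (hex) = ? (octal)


AA (base 16) = 170 (decimal)
170 (decimal) = 252 (base 8)


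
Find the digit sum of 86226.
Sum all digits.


8 + 6 + 2 + 2 + 6 = 24


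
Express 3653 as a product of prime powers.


3653 / 13 = 281
281 / 281 = 1
3653 = 13 × 281


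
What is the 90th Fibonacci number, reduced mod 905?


F(k) mod 905 for k=1..90:
1, 1, 2, 3, 5, 8, 13, 21, 34, 55, 89, 144, 233, 377, 610, 82, 692, 774, 561, 430, 86, 516, 602, 213, 815, 123, 33, 156, 189, 345, 534, 879, 508, 482, 85, 567, 652, 314, 61, 375, 436, 811, 342, 248, 590, 838, 523, 456, 74, 530, 604, 229, 833, 157, 85, 242, 327, 569, 896, 560, 551, 206, 757, 58, 815, 873, 783, 751, 629, 475, 199, 674, 873, 642, 610, 347, 52, 399, 451, 850, 396, 341, 737, 173, 5, 178, 183, 361, 544, 0
F(90) mod 905 = 0


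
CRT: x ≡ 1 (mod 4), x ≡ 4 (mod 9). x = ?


M = 4*9 = 36
M1 = M/4 = 9, M2 = M/9 = 4
M1^(-1) mod 4 = 1, M2^(-1) mod 9 = 7
x = 1*9*1 + 4*4*7 = 121
121 mod 36 = 13
Check: 13 mod 4 = 1 ✓, 13 mod 9 = 4 ✓

x ≡ 13 (mod 36)


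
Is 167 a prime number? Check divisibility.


Check divisors up to sqrt(167) = 12.9228
No divisors found.
167 is prime.

Yes, 167 is prime


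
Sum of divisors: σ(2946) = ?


Divisors of 2946: 1, 2, 3, 6, 491, 982, 1473, 2946
Sum = 1 + 2 + 3 + 6 + 491 + 982 + 1473 + 2946 = 5904

σ(2946) = 5904


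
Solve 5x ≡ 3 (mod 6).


GCD(5, 6) = 1, unique solution
a^(-1) mod 6 = 5
x = 5 * 3 mod 6 = 3

x ≡ 3 (mod 6)


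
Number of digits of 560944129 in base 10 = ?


560944129 has 9 digits in base 10
floor(log10(560944129)) + 1 = floor(8.7489) + 1 = 9

9 digits (base 10)


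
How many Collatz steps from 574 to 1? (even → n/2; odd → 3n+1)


574 → 287 → 862 → 431 → 1294 → 647 → 1942 → 971 → 2914 → 1457 → 4372 → 2186 → 1093 → 3280 → 1640 → 820 → 410 → 205 → 616 → 308 → 154 → 77 → 232 → 116 → 58 → 29 → 88 → 44 → 22 → 11 → 34 → 17 → 52 → 26 → 13 → 40 → 20 → 10 → 5 → 16 → 8 → 4 → 2 → 1
Total steps = 43

43 steps


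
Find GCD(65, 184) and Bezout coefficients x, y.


Tabular extended Euclidean (each row: r = 65*s + 184*t):
r=65, s=1, t=0
r=184, s=0, t=1
q=0: r=65, s=1, t=0   [65*(1) + 184*(0) = 65]
q=2: r=54, s=-2, t=1   [65*(-2) + 184*(1) = 54]
q=1: r=11, s=3, t=-1   [65*(3) + 184*(-1) = 11]
q=4: r=10, s=-14, t=5   [65*(-14) + 184*(5) = 10]
q=1: r=1, s=17, t=-6   [65*(17) + 184*(-6) = 1]
q=10: r=0, s=-184, t=65   [65*(-184) + 184*(65) = 0]
GCD = 1; from the row with r=1: x=17, y=-6
Check: 65*(17) + 184*(-6) = 1105 - 1104 = 1

GCD = 1, x = 17, y = -6


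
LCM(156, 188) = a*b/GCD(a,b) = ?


GCD(156, 188) = 4
LCM = 156*188/4 = 29328/4 = 7332

LCM = 7332


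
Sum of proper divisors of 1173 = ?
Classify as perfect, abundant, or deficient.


Proper divisors: 1, 3, 17, 23, 51, 69, 391
Sum = 1 + 3 + 17 + 23 + 51 + 69 + 391 = 555
555 < 1173 → deficient

s(1173) = 555 (deficient)


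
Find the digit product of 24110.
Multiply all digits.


2 × 4 × 1 × 1 × 0 = 0


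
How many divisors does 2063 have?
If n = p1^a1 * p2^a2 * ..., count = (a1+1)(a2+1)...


2063 = 2063^1
d(2063) = (1+1) = 2

2 divisors


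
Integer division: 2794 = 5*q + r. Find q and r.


2794 = 5 * 558 + 4
Check: 2790 + 4 = 2794

q = 558, r = 4


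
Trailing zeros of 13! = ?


floor(13/5) = 2
Total = 2

2 trailing zeros


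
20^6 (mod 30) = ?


20^1 mod 30 = 20
20^2 mod 30 = 10
20^3 mod 30 = 20
20^4 mod 30 = 10
20^5 mod 30 = 20
20^6 mod 30 = 10


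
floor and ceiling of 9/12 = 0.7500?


9/12 = 0.7500
floor = 0
ceil = 1

floor = 0, ceil = 1


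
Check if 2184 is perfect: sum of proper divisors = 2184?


Proper divisors of 2184: 1, 2, 3, 4, 6, 7, 8, 12, 13, 14, 21, 24, 26, 28, 39, 42, 52, 56, 78, 84, 91, 104, 156, 168, 182, 273, 312, 364, 546, 728, 1092
Sum = 1 + 2 + 3 + 4 + 6 + 7 + 8 + 12 + 13 + 14 + 21 + 24 + 26 + 28 + 39 + 42 + 52 + 56 + 78 + 84 + 91 + 104 + 156 + 168 + 182 + 273 + 312 + 364 + 546 + 728 + 1092 = 4536

No, 2184 is not perfect (4536 ≠ 2184)


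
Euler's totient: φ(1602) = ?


1602 = 2 × 3^2 × 89
Prime factors: 2, 3, 89
φ(1602) = 1602 × (1-1/2) × (1-1/3) × (1-1/89)
= 1602 × 1/2 × 2/3 × 88/89 = 528

φ(1602) = 528


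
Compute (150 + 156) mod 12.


150 + 156 = 306
306 mod 12 = 6


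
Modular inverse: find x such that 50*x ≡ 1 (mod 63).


Use the extended Euclidean algorithm on (63, 50); each row r = 63*s + 50*t:
r=63, s=1, t=0
r=50, s=0, t=1
q=1: r=13, s=1, t=-1   [63*(1) + 50*(-1) = 13]
q=3: r=11, s=-3, t=4   [63*(-3) + 50*(4) = 11]
q=1: r=2, s=4, t=-5   [63*(4) + 50*(-5) = 2]
q=5: r=1, s=-23, t=29   [63*(-23) + 50*(29) = 1]
q=2: r=0, s=50, t=-63   [63*(50) + 50*(-63) = 0]
GCD = 1 with t = 29, so 50*(29) ≡ 1 (mod 63)
Inverse = 29 mod 63 = 29
Check: 50 * 29 = 1450 ≡ 1 (mod 63)

50^(-1) ≡ 29 (mod 63)


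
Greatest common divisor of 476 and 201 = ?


476 = 2 * 201 + 74
201 = 2 * 74 + 53
74 = 1 * 53 + 21
53 = 2 * 21 + 11
21 = 1 * 11 + 10
11 = 1 * 10 + 1
10 = 10 * 1 + 0
GCD = 1


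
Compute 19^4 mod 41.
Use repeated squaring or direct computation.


19^1 mod 41 = 19
19^2 mod 41 = 33
19^3 mod 41 = 12
19^4 mod 41 = 23


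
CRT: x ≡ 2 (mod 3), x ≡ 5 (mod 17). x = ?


M = 3*17 = 51
M1 = M/3 = 17, M2 = M/17 = 3
M1^(-1) mod 3 = 2, M2^(-1) mod 17 = 6
x = 2*17*2 + 5*3*6 = 158
158 mod 51 = 5
Check: 5 mod 3 = 2 ✓, 5 mod 17 = 5 ✓

x ≡ 5 (mod 51)


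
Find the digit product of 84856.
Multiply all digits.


8 × 4 × 8 × 5 × 6 = 7680


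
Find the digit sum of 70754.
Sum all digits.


7 + 0 + 7 + 5 + 4 = 23


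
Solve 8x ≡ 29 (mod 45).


GCD(8, 45) = 1, unique solution
a^(-1) mod 45 = 17
x = 17 * 29 mod 45 = 43

x ≡ 43 (mod 45)


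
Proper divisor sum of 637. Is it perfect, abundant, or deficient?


Proper divisors: 1, 7, 13, 49, 91
Sum = 1 + 7 + 13 + 49 + 91 = 161
161 < 637 → deficient

s(637) = 161 (deficient)


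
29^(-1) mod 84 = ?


Use the extended Euclidean algorithm on (84, 29); each row r = 84*s + 29*t:
r=84, s=1, t=0
r=29, s=0, t=1
q=2: r=26, s=1, t=-2   [84*(1) + 29*(-2) = 26]
q=1: r=3, s=-1, t=3   [84*(-1) + 29*(3) = 3]
q=8: r=2, s=9, t=-26   [84*(9) + 29*(-26) = 2]
q=1: r=1, s=-10, t=29   [84*(-10) + 29*(29) = 1]
q=2: r=0, s=29, t=-84   [84*(29) + 29*(-84) = 0]
GCD = 1 with t = 29, so 29*(29) ≡ 1 (mod 84)
Inverse = 29 mod 84 = 29
Check: 29 * 29 = 841 ≡ 1 (mod 84)

29^(-1) ≡ 29 (mod 84)


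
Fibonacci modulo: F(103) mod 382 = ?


F(k) mod 382 for k=1..103:
1, 1, 2, 3, 5, 8, 13, 21, 34, 55, 89, 144, 233, 377, 228, 223, 69, 292, 361, 271, 250, 139, 7, 146, 153, 299, 70, 369, 57, 44, 101, 145, 246, 9, 255, 264, 137, 19, 156, 175, 331, 124, 73, 197, 270, 85, 355, 58, 31, 89, 120, 209, 329, 156, 103, 259, 362, 239, 219, 76, 295, 371, 284, 273, 175, 66, 241, 307, 166, 91, 257, 348, 223, 189, 30, 219, 249, 86, 335, 39, 374, 31, 23, 54, 77, 131, 208, 339, 165, 122, 287, 27, 314, 341, 273, 232, 123, 355, 96, 69, 165, 234, 17
F(103) mod 382 = 17


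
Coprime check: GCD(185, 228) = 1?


Euclidean algorithm:
228 = 1 * 185 + 43
185 = 4 * 43 + 13
43 = 3 * 13 + 4
13 = 3 * 4 + 1
4 = 4 * 1 + 0
GCD(185, 228) = 1

Yes, coprime (GCD = 1)


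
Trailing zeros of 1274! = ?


floor(1274/5) = 254
floor(1274/25) = 50
floor(1274/125) = 10
floor(1274/625) = 2
Total = 316

316 trailing zeros


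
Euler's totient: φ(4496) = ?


4496 = 2^4 × 281
Prime factors: 2, 281
φ(4496) = 4496 × (1-1/2) × (1-1/281)
= 4496 × 1/2 × 280/281 = 2240

φ(4496) = 2240


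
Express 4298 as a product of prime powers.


4298 / 2 = 2149
2149 / 7 = 307
307 / 307 = 1
4298 = 2 × 7 × 307


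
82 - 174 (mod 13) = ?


82 - 174 = -92
-92 mod 13 = 12


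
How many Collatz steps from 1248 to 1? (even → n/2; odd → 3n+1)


1248 → 624 → 312 → 156 → 78 → 39 → 118 → 59 → 178 → 89 → 268 → 134 → 67 → 202 → 101 → 304 → 152 → 76 → 38 → 19 → 58 → 29 → 88 → 44 → 22 → 11 → 34 → 17 → 52 → 26 → 13 → 40 → 20 → 10 → 5 → 16 → 8 → 4 → 2 → 1
Total steps = 39

39 steps


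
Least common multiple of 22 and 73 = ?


GCD(22, 73) = 1
LCM = 22*73/1 = 1606/1 = 1606

LCM = 1606


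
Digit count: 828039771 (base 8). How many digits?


828039771 in base 8 = 6126561133
Number of digits = 10

10 digits (base 8)


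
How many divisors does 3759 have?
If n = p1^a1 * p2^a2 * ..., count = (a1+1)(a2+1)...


3759 = 3^1 × 7^1 × 179^1
d(3759) = (1+1) × (1+1) × (1+1) = 8

8 divisors


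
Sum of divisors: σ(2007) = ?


Divisors of 2007: 1, 3, 9, 223, 669, 2007
Sum = 1 + 3 + 9 + 223 + 669 + 2007 = 2912

σ(2007) = 2912


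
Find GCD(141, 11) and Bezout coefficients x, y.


Tabular extended Euclidean (each row: r = 141*s + 11*t):
r=141, s=1, t=0
r=11, s=0, t=1
q=12: r=9, s=1, t=-12   [141*(1) + 11*(-12) = 9]
q=1: r=2, s=-1, t=13   [141*(-1) + 11*(13) = 2]
q=4: r=1, s=5, t=-64   [141*(5) + 11*(-64) = 1]
q=2: r=0, s=-11, t=141   [141*(-11) + 11*(141) = 0]
GCD = 1; from the row with r=1: x=5, y=-64
Check: 141*(5) + 11*(-64) = 705 - 704 = 1

GCD = 1, x = 5, y = -64


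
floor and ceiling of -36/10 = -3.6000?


-36/10 = -3.6000
floor = -4
ceil = -3

floor = -4, ceil = -3


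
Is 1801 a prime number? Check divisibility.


Check divisors up to sqrt(1801) = 42.4382
No divisors found.
1801 is prime.

Yes, 1801 is prime


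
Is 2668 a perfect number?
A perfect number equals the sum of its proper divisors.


Proper divisors of 2668: 1, 2, 4, 23, 29, 46, 58, 92, 116, 667, 1334
Sum = 1 + 2 + 4 + 23 + 29 + 46 + 58 + 92 + 116 + 667 + 1334 = 2372

No, 2668 is not perfect (2372 ≠ 2668)


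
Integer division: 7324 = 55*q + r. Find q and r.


7324 = 55 * 133 + 9
Check: 7315 + 9 = 7324

q = 133, r = 9


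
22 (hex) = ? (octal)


22 (base 16) = 34 (decimal)
34 (decimal) = 42 (base 8)


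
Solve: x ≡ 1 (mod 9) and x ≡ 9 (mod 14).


M = 9*14 = 126
M1 = M/9 = 14, M2 = M/14 = 9
M1^(-1) mod 9 = 2, M2^(-1) mod 14 = 11
x = 1*14*2 + 9*9*11 = 919
919 mod 126 = 37
Check: 37 mod 9 = 1 ✓, 37 mod 14 = 9 ✓

x ≡ 37 (mod 126)


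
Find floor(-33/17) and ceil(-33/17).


-33/17 = -1.9412
floor = -2
ceil = -1

floor = -2, ceil = -1


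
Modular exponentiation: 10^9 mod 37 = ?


10^1 mod 37 = 10
10^2 mod 37 = 26
10^3 mod 37 = 1
10^4 mod 37 = 10
10^5 mod 37 = 26
10^6 mod 37 = 1
10^7 mod 37 = 10
10^8 mod 37 = 26
10^9 mod 37 = 1


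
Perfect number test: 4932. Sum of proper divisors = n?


Proper divisors of 4932: 1, 2, 3, 4, 6, 9, 12, 18, 36, 137, 274, 411, 548, 822, 1233, 1644, 2466
Sum = 1 + 2 + 3 + 4 + 6 + 9 + 12 + 18 + 36 + 137 + 274 + 411 + 548 + 822 + 1233 + 1644 + 2466 = 7626

No, 4932 is not perfect (7626 ≠ 4932)


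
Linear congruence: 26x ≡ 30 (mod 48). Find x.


GCD(26, 48) = 2 divides 30
Divide: 13x ≡ 15 (mod 24)
x ≡ 3 (mod 24)


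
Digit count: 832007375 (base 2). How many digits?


832007375 in base 2 = 110001100101110110110011001111
Number of digits = 30

30 digits (base 2)


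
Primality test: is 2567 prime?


2567 / 17 = 151 (exact division)
2567 is NOT prime.

No, 2567 is not prime


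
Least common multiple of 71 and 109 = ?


GCD(71, 109) = 1
LCM = 71*109/1 = 7739/1 = 7739

LCM = 7739


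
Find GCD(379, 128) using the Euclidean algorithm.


379 = 2 * 128 + 123
128 = 1 * 123 + 5
123 = 24 * 5 + 3
5 = 1 * 3 + 2
3 = 1 * 2 + 1
2 = 2 * 1 + 0
GCD = 1


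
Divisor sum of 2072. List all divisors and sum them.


Divisors of 2072: 1, 2, 4, 7, 8, 14, 28, 37, 56, 74, 148, 259, 296, 518, 1036, 2072
Sum = 1 + 2 + 4 + 7 + 8 + 14 + 28 + 37 + 56 + 74 + 148 + 259 + 296 + 518 + 1036 + 2072 = 4560

σ(2072) = 4560


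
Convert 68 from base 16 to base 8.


68 (base 16) = 104 (decimal)
104 (decimal) = 150 (base 8)


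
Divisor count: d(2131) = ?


2131 = 2131^1
d(2131) = (1+1) = 2

2 divisors


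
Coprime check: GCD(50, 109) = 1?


Euclidean algorithm:
109 = 2 * 50 + 9
50 = 5 * 9 + 5
9 = 1 * 5 + 4
5 = 1 * 4 + 1
4 = 4 * 1 + 0
GCD(50, 109) = 1

Yes, coprime (GCD = 1)


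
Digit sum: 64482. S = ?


6 + 4 + 4 + 8 + 2 = 24


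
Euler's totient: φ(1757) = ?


1757 = 7 × 251
Prime factors: 7, 251
φ(1757) = 1757 × (1-1/7) × (1-1/251)
= 1757 × 6/7 × 250/251 = 1500

φ(1757) = 1500


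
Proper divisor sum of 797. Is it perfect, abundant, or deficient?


Proper divisors: 1
Sum = 1 = 1
1 < 797 → deficient

s(797) = 1 (deficient)


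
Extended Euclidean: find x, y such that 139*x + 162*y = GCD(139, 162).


Tabular extended Euclidean (each row: r = 139*s + 162*t):
r=139, s=1, t=0
r=162, s=0, t=1
q=0: r=139, s=1, t=0   [139*(1) + 162*(0) = 139]
q=1: r=23, s=-1, t=1   [139*(-1) + 162*(1) = 23]
q=6: r=1, s=7, t=-6   [139*(7) + 162*(-6) = 1]
q=23: r=0, s=-162, t=139   [139*(-162) + 162*(139) = 0]
GCD = 1; from the row with r=1: x=7, y=-6
Check: 139*(7) + 162*(-6) = 973 - 972 = 1

GCD = 1, x = 7, y = -6


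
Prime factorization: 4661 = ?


4661 / 59 = 79
79 / 79 = 1
4661 = 59 × 79


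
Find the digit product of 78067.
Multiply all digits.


7 × 8 × 0 × 6 × 7 = 0


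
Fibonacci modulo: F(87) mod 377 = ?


F(k) mod 377 for k=1..87:
1, 1, 2, 3, 5, 8, 13, 21, 34, 55, 89, 144, 233, 0, 233, 233, 89, 322, 34, 356, 13, 369, 5, 374, 2, 376, 1, 0, 1, 1, 2, 3, 5, 8, 13, 21, 34, 55, 89, 144, 233, 0, 233, 233, 89, 322, 34, 356, 13, 369, 5, 374, 2, 376, 1, 0, 1, 1, 2, 3, 5, 8, 13, 21, 34, 55, 89, 144, 233, 0, 233, 233, 89, 322, 34, 356, 13, 369, 5, 374, 2, 376, 1, 0, 1, 1, 2
F(87) mod 377 = 2


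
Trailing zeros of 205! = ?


floor(205/5) = 41
floor(205/25) = 8
floor(205/125) = 1
Total = 50

50 trailing zeros


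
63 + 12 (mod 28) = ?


63 + 12 = 75
75 mod 28 = 19


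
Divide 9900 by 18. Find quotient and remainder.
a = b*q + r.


9900 = 18 * 550 + 0
Check: 9900 + 0 = 9900

q = 550, r = 0


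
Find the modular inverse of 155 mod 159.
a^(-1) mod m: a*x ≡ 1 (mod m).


Use the extended Euclidean algorithm on (159, 155); each row r = 159*s + 155*t:
r=159, s=1, t=0
r=155, s=0, t=1
q=1: r=4, s=1, t=-1   [159*(1) + 155*(-1) = 4]
q=38: r=3, s=-38, t=39   [159*(-38) + 155*(39) = 3]
q=1: r=1, s=39, t=-40   [159*(39) + 155*(-40) = 1]
q=3: r=0, s=-155, t=159   [159*(-155) + 155*(159) = 0]
GCD = 1 with t = -40, so 155*(-40) ≡ 1 (mod 159)
Inverse = -40 mod 159 = 119
Check: 155 * 119 = 18445 ≡ 1 (mod 159)

155^(-1) ≡ 119 (mod 159)


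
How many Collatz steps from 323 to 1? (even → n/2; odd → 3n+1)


323 → 970 → 485 → 1456 → 728 → 364 → 182 → 91 → 274 → 137 → 412 → 206 → 103 → 310 → 155 → 466 → 233 → 700 → 350 → 175 → 526 → 263 → 790 → 395 → 1186 → 593 → 1780 → 890 → 445 → 1336 → 668 → 334 → 167 → 502 → 251 → 754 → 377 → 1132 → 566 → 283 → 850 → 425 → 1276 → 638 → 319 → 958 → 479 → 1438 → 719 → 2158 → 1079 → 3238 → 1619 → 4858 → 2429 → 7288 → 3644 → 1822 → 911 → 2734 → 1367 → 4102 → 2051 → 6154 → 3077 → 9232 → 4616 → 2308 → 1154 → 577 → 1732 → 866 → 433 → 1300 → 650 → 325 → 976 → 488 → 244 → 122 → 61 → 184 → 92 → 46 → 23 → 70 → 35 → 106 → 53 → 160 → 80 → 40 → 20 → 10 → 5 → 16 → 8 → 4 → 2 → 1
Total steps = 99

99 steps


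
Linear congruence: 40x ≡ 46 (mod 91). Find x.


GCD(40, 91) = 1, unique solution
a^(-1) mod 91 = 66
x = 66 * 46 mod 91 = 33

x ≡ 33 (mod 91)


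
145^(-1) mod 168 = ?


Use the extended Euclidean algorithm on (168, 145); each row r = 168*s + 145*t:
r=168, s=1, t=0
r=145, s=0, t=1
q=1: r=23, s=1, t=-1   [168*(1) + 145*(-1) = 23]
q=6: r=7, s=-6, t=7   [168*(-6) + 145*(7) = 7]
q=3: r=2, s=19, t=-22   [168*(19) + 145*(-22) = 2]
q=3: r=1, s=-63, t=73   [168*(-63) + 145*(73) = 1]
q=2: r=0, s=145, t=-168   [168*(145) + 145*(-168) = 0]
GCD = 1 with t = 73, so 145*(73) ≡ 1 (mod 168)
Inverse = 73 mod 168 = 73
Check: 145 * 73 = 10585 ≡ 1 (mod 168)

145^(-1) ≡ 73 (mod 168)


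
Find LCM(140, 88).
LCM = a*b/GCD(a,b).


GCD(140, 88) = 4
LCM = 140*88/4 = 12320/4 = 3080

LCM = 3080


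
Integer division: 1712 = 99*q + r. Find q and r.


1712 = 99 * 17 + 29
Check: 1683 + 29 = 1712

q = 17, r = 29


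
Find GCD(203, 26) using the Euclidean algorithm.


203 = 7 * 26 + 21
26 = 1 * 21 + 5
21 = 4 * 5 + 1
5 = 5 * 1 + 0
GCD = 1


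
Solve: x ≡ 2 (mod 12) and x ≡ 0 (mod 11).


M = 12*11 = 132
M1 = M/12 = 11, M2 = M/11 = 12
M1^(-1) mod 12 = 11, M2^(-1) mod 11 = 1
x = 2*11*11 + 0*12*1 = 242
242 mod 132 = 110
Check: 110 mod 12 = 2 ✓, 110 mod 11 = 0 ✓

x ≡ 110 (mod 132)


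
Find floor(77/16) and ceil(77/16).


77/16 = 4.8125
floor = 4
ceil = 5

floor = 4, ceil = 5


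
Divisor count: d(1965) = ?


1965 = 3^1 × 5^1 × 131^1
d(1965) = (1+1) × (1+1) × (1+1) = 8

8 divisors


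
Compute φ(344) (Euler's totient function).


344 = 2^3 × 43
Prime factors: 2, 43
φ(344) = 344 × (1-1/2) × (1-1/43)
= 344 × 1/2 × 42/43 = 168

φ(344) = 168


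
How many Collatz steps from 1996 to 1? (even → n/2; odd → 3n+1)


1996 → 998 → 499 → 1498 → 749 → 2248 → 1124 → 562 → 281 → 844 → 422 → 211 → 634 → 317 → 952 → 476 → 238 → 119 → 358 → 179 → 538 → 269 → 808 → 404 → 202 → 101 → 304 → 152 → 76 → 38 → 19 → 58 → 29 → 88 → 44 → 22 → 11 → 34 → 17 → 52 → 26 → 13 → 40 → 20 → 10 → 5 → 16 → 8 → 4 → 2 → 1
Total steps = 50

50 steps


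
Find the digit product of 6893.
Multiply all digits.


6 × 8 × 9 × 3 = 1296


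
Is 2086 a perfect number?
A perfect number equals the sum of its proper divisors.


Proper divisors of 2086: 1, 2, 7, 14, 149, 298, 1043
Sum = 1 + 2 + 7 + 14 + 149 + 298 + 1043 = 1514

No, 2086 is not perfect (1514 ≠ 2086)


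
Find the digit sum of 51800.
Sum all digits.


5 + 1 + 8 + 0 + 0 = 14


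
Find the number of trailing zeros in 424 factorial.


floor(424/5) = 84
floor(424/25) = 16
floor(424/125) = 3
Total = 103

103 trailing zeros


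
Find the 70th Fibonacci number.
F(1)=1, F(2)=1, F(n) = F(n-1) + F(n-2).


Sequence: 1, 1, 2, 3, 5, 8, 13, 21, 34, 55, 89, 144, 233, 377, 610, 987, 1597, 2584, 4181, 6765, 10946, 17711, 28657, 46368, 75025, 121393, 196418, 317811, 514229, 832040, 1346269, 2178309, 3524578, 5702887, 9227465, 14930352, 24157817, 39088169, 63245986, 102334155, 165580141, 267914296, 433494437, 701408733, 1134903170, 1836311903, 2971215073, 4807526976, 7778742049, 12586269025, 20365011074, 32951280099, 53316291173, 86267571272, 139583862445, 225851433717, 365435296162, 591286729879, 956722026041, 1548008755920, 2504730781961, 4052739537881, 6557470319842, 10610209857723, 17167680177565, 27777890035288, 44945570212853, 72723460248141, 117669030460994, 190392490709135
F(70) = 190392490709135


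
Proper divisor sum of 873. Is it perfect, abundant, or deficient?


Proper divisors: 1, 3, 9, 97, 291
Sum = 1 + 3 + 9 + 97 + 291 = 401
401 < 873 → deficient

s(873) = 401 (deficient)


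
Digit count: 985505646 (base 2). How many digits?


985505646 in base 2 = 111010101111011001111101101110
Number of digits = 30

30 digits (base 2)


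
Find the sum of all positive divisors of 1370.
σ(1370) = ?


Divisors of 1370: 1, 2, 5, 10, 137, 274, 685, 1370
Sum = 1 + 2 + 5 + 10 + 137 + 274 + 685 + 1370 = 2484

σ(1370) = 2484


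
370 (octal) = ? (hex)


370 (base 8) = 248 (decimal)
248 (decimal) = F8 (base 16)


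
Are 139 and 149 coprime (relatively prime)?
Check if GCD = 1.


Euclidean algorithm:
149 = 1 * 139 + 10
139 = 13 * 10 + 9
10 = 1 * 9 + 1
9 = 9 * 1 + 0
GCD(139, 149) = 1

Yes, coprime (GCD = 1)


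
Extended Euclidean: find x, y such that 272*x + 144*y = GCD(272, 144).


Tabular extended Euclidean (each row: r = 272*s + 144*t):
r=272, s=1, t=0
r=144, s=0, t=1
q=1: r=128, s=1, t=-1   [272*(1) + 144*(-1) = 128]
q=1: r=16, s=-1, t=2   [272*(-1) + 144*(2) = 16]
q=8: r=0, s=9, t=-17   [272*(9) + 144*(-17) = 0]
GCD = 16; from the row with r=16: x=-1, y=2
Check: 272*(-1) + 144*(2) = -272 + 288 = 16

GCD = 16, x = -1, y = 2


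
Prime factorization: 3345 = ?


3345 / 3 = 1115
1115 / 5 = 223
223 / 223 = 1
3345 = 3 × 5 × 223


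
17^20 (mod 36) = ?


17^1 mod 36 = 17
17^2 mod 36 = 1
17^3 mod 36 = 17
17^4 mod 36 = 1
17^5 mod 36 = 17
17^6 mod 36 = 1
17^7 mod 36 = 17
17^8 mod 36 = 1
17^9 mod 36 = 17
17^10 mod 36 = 1
17^11 mod 36 = 17
17^12 mod 36 = 1
17^13 mod 36 = 17
17^14 mod 36 = 1
17^15 mod 36 = 17
17^16 mod 36 = 1
17^17 mod 36 = 17
17^18 mod 36 = 1
17^19 mod 36 = 17
17^20 mod 36 = 1


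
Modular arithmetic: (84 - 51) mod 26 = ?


84 - 51 = 33
33 mod 26 = 7


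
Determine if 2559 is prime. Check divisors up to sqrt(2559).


2559 / 3 = 853 (exact division)
2559 is NOT prime.

No, 2559 is not prime


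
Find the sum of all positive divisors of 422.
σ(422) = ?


Divisors of 422: 1, 2, 211, 422
Sum = 1 + 2 + 211 + 422 = 636

σ(422) = 636


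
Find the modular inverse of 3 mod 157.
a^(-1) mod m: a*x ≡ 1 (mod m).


Use the extended Euclidean algorithm on (157, 3); each row r = 157*s + 3*t:
r=157, s=1, t=0
r=3, s=0, t=1
q=52: r=1, s=1, t=-52   [157*(1) + 3*(-52) = 1]
q=3: r=0, s=-3, t=157   [157*(-3) + 3*(157) = 0]
GCD = 1 with t = -52, so 3*(-52) ≡ 1 (mod 157)
Inverse = -52 mod 157 = 105
Check: 3 * 105 = 315 ≡ 1 (mod 157)

3^(-1) ≡ 105 (mod 157)


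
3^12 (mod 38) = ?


3^1 mod 38 = 3
3^2 mod 38 = 9
3^3 mod 38 = 27
3^4 mod 38 = 5
3^5 mod 38 = 15
3^6 mod 38 = 7
3^7 mod 38 = 21
3^8 mod 38 = 25
3^9 mod 38 = 37
3^10 mod 38 = 35
3^11 mod 38 = 29
3^12 mod 38 = 11


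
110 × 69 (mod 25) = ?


110 × 69 = 7590
7590 mod 25 = 15


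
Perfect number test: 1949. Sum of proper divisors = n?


Proper divisors of 1949: 1
Sum = 1 = 1

No, 1949 is not perfect (1 ≠ 1949)


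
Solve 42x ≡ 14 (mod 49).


GCD(42, 49) = 7 divides 14
Divide: 6x ≡ 2 (mod 7)
x ≡ 5 (mod 7)


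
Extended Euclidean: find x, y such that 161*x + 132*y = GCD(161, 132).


Tabular extended Euclidean (each row: r = 161*s + 132*t):
r=161, s=1, t=0
r=132, s=0, t=1
q=1: r=29, s=1, t=-1   [161*(1) + 132*(-1) = 29]
q=4: r=16, s=-4, t=5   [161*(-4) + 132*(5) = 16]
q=1: r=13, s=5, t=-6   [161*(5) + 132*(-6) = 13]
q=1: r=3, s=-9, t=11   [161*(-9) + 132*(11) = 3]
q=4: r=1, s=41, t=-50   [161*(41) + 132*(-50) = 1]
q=3: r=0, s=-132, t=161   [161*(-132) + 132*(161) = 0]
GCD = 1; from the row with r=1: x=41, y=-50
Check: 161*(41) + 132*(-50) = 6601 - 6600 = 1

GCD = 1, x = 41, y = -50


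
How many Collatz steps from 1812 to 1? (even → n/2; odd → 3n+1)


1812 → 906 → 453 → 1360 → 680 → 340 → 170 → 85 → 256 → 128 → 64 → 32 → 16 → 8 → 4 → 2 → 1
Total steps = 16

16 steps


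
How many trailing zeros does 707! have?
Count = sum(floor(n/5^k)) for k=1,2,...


floor(707/5) = 141
floor(707/25) = 28
floor(707/125) = 5
floor(707/625) = 1
Total = 175

175 trailing zeros


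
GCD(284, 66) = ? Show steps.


284 = 4 * 66 + 20
66 = 3 * 20 + 6
20 = 3 * 6 + 2
6 = 3 * 2 + 0
GCD = 2


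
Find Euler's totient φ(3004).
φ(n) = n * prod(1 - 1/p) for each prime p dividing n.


3004 = 2^2 × 751
Prime factors: 2, 751
φ(3004) = 3004 × (1-1/2) × (1-1/751)
= 3004 × 1/2 × 750/751 = 1500

φ(3004) = 1500


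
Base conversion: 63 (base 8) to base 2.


63 (base 8) = 51 (decimal)
51 (decimal) = 110011 (base 2)


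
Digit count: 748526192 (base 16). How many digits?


748526192 in base 16 = 2C9D9A70
Number of digits = 8

8 digits (base 16)


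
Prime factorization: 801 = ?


801 / 3 = 267
267 / 3 = 89
89 / 89 = 1
801 = 3^2 × 89


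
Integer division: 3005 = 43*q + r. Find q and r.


3005 = 43 * 69 + 38
Check: 2967 + 38 = 3005

q = 69, r = 38


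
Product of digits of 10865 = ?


1 × 0 × 8 × 6 × 5 = 0


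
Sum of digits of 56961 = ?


5 + 6 + 9 + 6 + 1 = 27
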